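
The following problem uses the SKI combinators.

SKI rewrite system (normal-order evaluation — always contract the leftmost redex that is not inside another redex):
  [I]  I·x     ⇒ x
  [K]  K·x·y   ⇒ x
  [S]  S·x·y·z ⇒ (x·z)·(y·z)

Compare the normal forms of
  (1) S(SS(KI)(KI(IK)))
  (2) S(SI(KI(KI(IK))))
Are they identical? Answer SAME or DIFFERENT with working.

Term A:
  start: S(SS(KI)(KI(IK)))
  →1  S(S(KI(IK))(KI(KI(IK))))
  →2  S(SI(KI(KI(IK))))
  →3  S(SII)

Term B:
  start: S(SI(KI(KI(IK))))
  →1  S(SII)

Answer: SAME — A ⇓ S(SII), B ⇓ S(SII)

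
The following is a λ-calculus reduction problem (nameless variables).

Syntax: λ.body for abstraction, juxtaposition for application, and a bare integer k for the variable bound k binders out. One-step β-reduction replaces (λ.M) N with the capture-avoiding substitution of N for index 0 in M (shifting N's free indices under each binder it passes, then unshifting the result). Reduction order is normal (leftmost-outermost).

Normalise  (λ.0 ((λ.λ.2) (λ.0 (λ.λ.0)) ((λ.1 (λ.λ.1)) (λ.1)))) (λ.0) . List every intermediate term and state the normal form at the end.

  start: (λ.0 ((λ.λ.2) (λ.0 (λ.λ.0)) ((λ.1 (λ.λ.1)) (λ.1)))) (λ.0)
  step 1: (λ.0) ((λ.λ.λ.0) (λ.0 (λ.λ.0)) ((λ.(λ.0) (λ.λ.1)) (λ.λ.0)))
  step 2: (λ.λ.λ.0) (λ.0 (λ.λ.0)) ((λ.(λ.0) (λ.λ.1)) (λ.λ.0))
  step 3: (λ.λ.0) ((λ.(λ.0) (λ.λ.1)) (λ.λ.0))
  step 4: λ.0

Answer: normal form = λ.0  (in 4 steps)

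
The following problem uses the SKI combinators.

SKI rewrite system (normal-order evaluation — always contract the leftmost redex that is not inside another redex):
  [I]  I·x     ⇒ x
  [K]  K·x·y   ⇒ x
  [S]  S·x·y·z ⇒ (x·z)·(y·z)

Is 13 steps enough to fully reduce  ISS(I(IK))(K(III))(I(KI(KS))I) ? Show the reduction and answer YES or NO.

Answer: YES — reaches normal form KI in 12 ≤ 13 steps

Derivation:
  start: ISS(I(IK))(K(III))(I(KI(KS))I)
  [1] SS(I(IK))(K(III))(I(KI(KS))I)
  [2] S(K(III))(I(IK)(K(III)))(I(KI(KS))I)
  [3] K(III)(I(KI(KS))I)(I(IK)(K(III))(I(KI(KS))I))
  [4] III(I(IK)(K(III))(I(KI(KS))I))
  [5] II(I(IK)(K(III))(I(KI(KS))I))
  [6] I(I(IK)(K(III))(I(KI(KS))I))
  [7] I(IK)(K(III))(I(KI(KS))I)
  [8] IK(K(III))(I(KI(KS))I)
  [9] K(K(III))(I(KI(KS))I)
  [10] K(III)
  [11] K(II)
  [12] KI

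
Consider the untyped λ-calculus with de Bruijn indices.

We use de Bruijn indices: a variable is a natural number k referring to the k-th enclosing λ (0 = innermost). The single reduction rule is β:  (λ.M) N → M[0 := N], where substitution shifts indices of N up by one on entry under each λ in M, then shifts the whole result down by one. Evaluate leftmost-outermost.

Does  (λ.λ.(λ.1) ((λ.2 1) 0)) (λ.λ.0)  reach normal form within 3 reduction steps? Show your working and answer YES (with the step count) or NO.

Answer: YES — reaches normal form λ.0 in 2 ≤ 3 steps

Derivation:
  start: (λ.λ.(λ.1) ((λ.2 1) 0)) (λ.λ.0)
  step 1: λ.(λ.1) ((λ.(λ.λ.0) 1) 0)
  step 2: λ.0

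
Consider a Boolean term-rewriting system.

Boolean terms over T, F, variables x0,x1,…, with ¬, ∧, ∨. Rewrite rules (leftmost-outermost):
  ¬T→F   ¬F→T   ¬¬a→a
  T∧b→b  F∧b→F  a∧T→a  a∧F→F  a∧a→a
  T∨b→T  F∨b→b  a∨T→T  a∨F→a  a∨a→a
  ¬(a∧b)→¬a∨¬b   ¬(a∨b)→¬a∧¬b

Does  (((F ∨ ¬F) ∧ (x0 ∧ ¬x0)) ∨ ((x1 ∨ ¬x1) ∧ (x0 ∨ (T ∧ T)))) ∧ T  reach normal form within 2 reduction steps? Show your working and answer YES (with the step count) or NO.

Answer: NO — after 2 steps the term is (¬F ∧ (x0 ∧ ¬x0)) ∨ ((x1 ∨ ¬x1) ∧ (x0 ∨ (T ∧ T))), not yet normal

Reduction:
  start: (((F ∨ ¬F) ∧ (x0 ∧ ¬x0)) ∨ ((x1 ∨ ¬x1) ∧ (x0 ∨ (T ∧ T)))) ∧ T
  step 1: ((F ∨ ¬F) ∧ (x0 ∧ ¬x0)) ∨ ((x1 ∨ ¬x1) ∧ (x0 ∨ (T ∧ T)))
  step 2: (¬F ∧ (x0 ∧ ¬x0)) ∨ ((x1 ∨ ¬x1) ∧ (x0 ∨ (T ∧ T)))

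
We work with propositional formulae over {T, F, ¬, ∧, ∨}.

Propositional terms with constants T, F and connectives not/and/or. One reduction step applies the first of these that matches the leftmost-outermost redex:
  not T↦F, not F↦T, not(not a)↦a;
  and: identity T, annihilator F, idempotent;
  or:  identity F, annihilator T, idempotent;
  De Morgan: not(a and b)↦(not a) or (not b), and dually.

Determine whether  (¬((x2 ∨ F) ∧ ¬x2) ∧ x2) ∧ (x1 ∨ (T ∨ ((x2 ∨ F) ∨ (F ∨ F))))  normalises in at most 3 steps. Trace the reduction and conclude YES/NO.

Answer: NO — after 3 steps the term is (((¬x2 ∧ T) ∨ ¬¬x2) ∧ x2) ∧ (x1 ∨ (T ∨ ((x2 ∨ F) ∨ (F ∨ F)))), not yet normal

Working:
  start: (¬((x2 ∨ F) ∧ ¬x2) ∧ x2) ∧ (x1 ∨ (T ∨ ((x2 ∨ F) ∨ (F ∨ F))))
  step 1: ((¬(x2 ∨ F) ∨ ¬¬x2) ∧ x2) ∧ (x1 ∨ (T ∨ ((x2 ∨ F) ∨ (F ∨ F))))
  step 2: (((¬x2 ∧ ¬F) ∨ ¬¬x2) ∧ x2) ∧ (x1 ∨ (T ∨ ((x2 ∨ F) ∨ (F ∨ F))))
  step 3: (((¬x2 ∧ T) ∨ ¬¬x2) ∧ x2) ∧ (x1 ∨ (T ∨ ((x2 ∨ F) ∨ (F ∨ F))))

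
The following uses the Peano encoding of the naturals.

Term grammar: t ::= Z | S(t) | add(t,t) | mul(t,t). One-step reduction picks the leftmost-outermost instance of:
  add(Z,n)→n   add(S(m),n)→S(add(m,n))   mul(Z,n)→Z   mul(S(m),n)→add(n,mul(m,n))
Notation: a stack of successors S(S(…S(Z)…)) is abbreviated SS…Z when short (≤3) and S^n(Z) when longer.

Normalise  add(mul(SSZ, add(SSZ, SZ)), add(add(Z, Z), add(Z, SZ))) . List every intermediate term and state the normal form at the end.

Answer: normal form = S^7(Z)  (in 27 steps)

Derivation:
  start: add(mul(SSZ, add(SSZ, SZ)), add(add(Z, Z), add(Z, SZ)))
  [1] add(add(add(SSZ, SZ), mul(SZ, add(SSZ, SZ))), add(add(Z, Z), add(Z, SZ)))
  [2] add(add(S(add(SZ, SZ)), mul(SZ, add(SSZ, SZ))), add(add(Z, Z), add(Z, SZ)))
  [3] add(S(add(add(SZ, SZ), mul(SZ, add(SSZ, SZ)))), add(add(Z, Z), add(Z, SZ)))
  [4] S(add(add(add(SZ, SZ), mul(SZ, add(SSZ, SZ))), add(add(Z, Z), add(Z, SZ))))
  [5] S(add(add(S(add(Z, SZ)), mul(SZ, add(SSZ, SZ))), add(add(Z, Z), add(Z, SZ))))
  [6] S(add(S(add(add(Z, SZ), mul(SZ, add(SSZ, SZ)))), add(add(Z, Z), add(Z, SZ))))
  [7] S(S(add(add(add(Z, SZ), mul(SZ, add(SSZ, SZ))), add(add(Z, Z), add(Z, SZ)))))
  [8] S(S(add(add(SZ, mul(SZ, add(SSZ, SZ))), add(add(Z, Z), add(Z, SZ)))))
  [9] S(S(add(S(add(Z, mul(SZ, add(SSZ, SZ)))), add(add(Z, Z), add(Z, SZ)))))
  [10] S(S(S(add(add(Z, mul(SZ, add(SSZ, SZ))), add(add(Z, Z), add(Z, SZ))))))
  [11] S(S(S(add(mul(SZ, add(SSZ, SZ)), add(add(Z, Z), add(Z, SZ))))))
  [12] S(S(S(add(add(add(SSZ, SZ), mul(Z, add(SSZ, SZ))), add(add(Z, Z), add(Z, SZ))))))
  [13] S(S(S(add(add(S(add(SZ, SZ)), mul(Z, add(SSZ, SZ))), add(add(Z, Z), add(Z, SZ))))))
  [14] S(S(S(add(S(add(add(SZ, SZ), mul(Z, add(SSZ, SZ)))), add(add(Z, Z), add(Z, SZ))))))
  [15] S(S(S(S(add(add(add(SZ, SZ), mul(Z, add(SSZ, SZ))), add(add(Z, Z), add(Z, SZ)))))))
  [16] S(S(S(S(add(add(S(add(Z, SZ)), mul(Z, add(SSZ, SZ))), add(add(Z, Z), add(Z, SZ)))))))
  [17] S(S(S(S(add(S(add(add(Z, SZ), mul(Z, add(SSZ, SZ)))), add(add(Z, Z), add(Z, SZ)))))))
  [18] S(S(S(S(S(add(add(add(Z, SZ), mul(Z, add(SSZ, SZ))), add(add(Z, Z), add(Z, SZ))))))))
  [19] S(S(S(S(S(add(add(SZ, mul(Z, add(SSZ, SZ))), add(add(Z, Z), add(Z, SZ))))))))
  [20] S(S(S(S(S(add(S(add(Z, mul(Z, add(SSZ, SZ)))), add(add(Z, Z), add(Z, SZ))))))))
  [21] S(S(S(S(S(S(add(add(Z, mul(Z, add(SSZ, SZ))), add(add(Z, Z), add(Z, SZ)))))))))
  [22] S(S(S(S(S(S(add(mul(Z, add(SSZ, SZ)), add(add(Z, Z), add(Z, SZ)))))))))
  [23] S(S(S(S(S(S(add(Z, add(add(Z, Z), add(Z, SZ)))))))))
  [24] S(S(S(S(S(S(add(add(Z, Z), add(Z, SZ))))))))
  [25] S(S(S(S(S(S(add(Z, add(Z, SZ))))))))
  [26] S(S(S(S(S(S(add(Z, SZ)))))))
  [27] S^7(Z)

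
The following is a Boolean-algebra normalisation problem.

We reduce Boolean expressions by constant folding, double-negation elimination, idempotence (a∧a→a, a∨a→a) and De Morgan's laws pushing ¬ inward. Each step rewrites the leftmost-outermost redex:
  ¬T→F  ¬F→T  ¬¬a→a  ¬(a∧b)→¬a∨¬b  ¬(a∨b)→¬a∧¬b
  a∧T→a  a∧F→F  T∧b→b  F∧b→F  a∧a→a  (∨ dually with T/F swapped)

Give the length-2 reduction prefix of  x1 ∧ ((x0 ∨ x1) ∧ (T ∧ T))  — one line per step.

  start: x1 ∧ ((x0 ∨ x1) ∧ (T ∧ T))
  →1  x1 ∧ ((x0 ∨ x1) ∧ T)
  →2  x1 ∧ (x0 ∨ x1)

Answer: after 2 steps: x1 ∧ (x0 ∨ x1)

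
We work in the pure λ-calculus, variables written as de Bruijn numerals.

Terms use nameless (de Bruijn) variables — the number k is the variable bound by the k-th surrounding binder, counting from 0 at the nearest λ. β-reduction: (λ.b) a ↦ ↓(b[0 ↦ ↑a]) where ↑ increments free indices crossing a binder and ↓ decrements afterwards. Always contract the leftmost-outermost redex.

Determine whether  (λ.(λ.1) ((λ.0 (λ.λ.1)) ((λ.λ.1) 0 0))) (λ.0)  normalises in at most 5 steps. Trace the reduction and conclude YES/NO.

  start: (λ.(λ.1) ((λ.0 (λ.λ.1)) ((λ.λ.1) 0 0))) (λ.0)
  →1  (λ.λ.0) ((λ.0 (λ.λ.1)) ((λ.λ.1) (λ.0) (λ.0)))
  →2  λ.0

Answer: YES — reaches normal form λ.0 in 2 ≤ 5 steps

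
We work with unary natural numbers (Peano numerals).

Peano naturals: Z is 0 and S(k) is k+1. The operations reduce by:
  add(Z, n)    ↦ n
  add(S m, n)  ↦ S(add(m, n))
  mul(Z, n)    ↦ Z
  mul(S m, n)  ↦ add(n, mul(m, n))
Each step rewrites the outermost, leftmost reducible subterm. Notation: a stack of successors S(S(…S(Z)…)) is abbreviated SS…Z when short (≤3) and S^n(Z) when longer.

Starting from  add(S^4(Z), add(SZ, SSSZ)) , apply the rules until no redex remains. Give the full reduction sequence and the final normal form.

  start: add(S^4(Z), add(SZ, SSSZ))
  [1] S(add(SSSZ, add(SZ, SSSZ)))
  [2] S(S(add(SSZ, add(SZ, SSSZ))))
  [3] S(S(S(add(SZ, add(SZ, SSSZ)))))
  [4] S(S(S(S(add(Z, add(SZ, SSSZ))))))
  [5] S(S(S(S(add(SZ, SSSZ)))))
  [6] S(S(S(S(S(add(Z, SSSZ))))))
  [7] S^8(Z)

Answer: normal form = S^8(Z)  (in 7 steps)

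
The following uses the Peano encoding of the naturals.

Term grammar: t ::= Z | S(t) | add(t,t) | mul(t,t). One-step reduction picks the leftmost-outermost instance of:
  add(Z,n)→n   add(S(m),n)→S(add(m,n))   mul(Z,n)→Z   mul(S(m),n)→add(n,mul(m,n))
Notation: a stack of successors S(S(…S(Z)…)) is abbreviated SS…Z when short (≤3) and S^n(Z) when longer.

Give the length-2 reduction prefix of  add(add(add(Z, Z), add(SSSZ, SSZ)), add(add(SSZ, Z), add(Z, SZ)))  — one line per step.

Answer: after 2 steps: add(add(SSSZ, SSZ), add(add(SSZ, Z), add(Z, SZ)))

Working:
  start: add(add(add(Z, Z), add(SSSZ, SSZ)), add(add(SSZ, Z), add(Z, SZ)))
  [1] add(add(Z, add(SSSZ, SSZ)), add(add(SSZ, Z), add(Z, SZ)))
  [2] add(add(SSSZ, SSZ), add(add(SSZ, Z), add(Z, SZ)))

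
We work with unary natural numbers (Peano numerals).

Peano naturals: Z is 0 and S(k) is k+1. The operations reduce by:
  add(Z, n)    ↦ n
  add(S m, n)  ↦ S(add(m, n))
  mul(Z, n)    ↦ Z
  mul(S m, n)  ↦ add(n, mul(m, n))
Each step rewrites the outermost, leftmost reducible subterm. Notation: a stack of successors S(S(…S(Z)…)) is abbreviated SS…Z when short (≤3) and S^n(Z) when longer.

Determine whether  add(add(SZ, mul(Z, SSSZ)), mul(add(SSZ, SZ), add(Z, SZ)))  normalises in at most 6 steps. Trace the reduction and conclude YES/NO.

  start: add(add(SZ, mul(Z, SSSZ)), mul(add(SSZ, SZ), add(Z, SZ)))
  step 1: add(S(add(Z, mul(Z, SSSZ))), mul(add(SSZ, SZ), add(Z, SZ)))
  step 2: S(add(add(Z, mul(Z, SSSZ)), mul(add(SSZ, SZ), add(Z, SZ))))
  step 3: S(add(mul(Z, SSSZ), mul(add(SSZ, SZ), add(Z, SZ))))
  step 4: S(add(Z, mul(add(SSZ, SZ), add(Z, SZ))))
  step 5: S(mul(add(SSZ, SZ), add(Z, SZ)))
  step 6: S(mul(S(add(SZ, SZ)), add(Z, SZ)))

Answer: NO — after 6 steps the term is S(mul(S(add(SZ, SZ)), add(Z, SZ))), not yet normal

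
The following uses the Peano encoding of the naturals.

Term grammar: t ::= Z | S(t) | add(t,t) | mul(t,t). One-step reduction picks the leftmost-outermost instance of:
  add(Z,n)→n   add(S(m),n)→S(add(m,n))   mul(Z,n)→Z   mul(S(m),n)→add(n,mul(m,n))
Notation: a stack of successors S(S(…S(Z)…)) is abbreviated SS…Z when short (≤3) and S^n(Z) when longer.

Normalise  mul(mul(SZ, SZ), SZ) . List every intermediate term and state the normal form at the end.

Answer: normal form = SZ  (in 8 steps)

Reduction:
  start: mul(mul(SZ, SZ), SZ)
  step 1: mul(add(SZ, mul(Z, SZ)), SZ)
  step 2: mul(S(add(Z, mul(Z, SZ))), SZ)
  step 3: add(SZ, mul(add(Z, mul(Z, SZ)), SZ))
  step 4: S(add(Z, mul(add(Z, mul(Z, SZ)), SZ)))
  step 5: S(mul(add(Z, mul(Z, SZ)), SZ))
  step 6: S(mul(mul(Z, SZ), SZ))
  step 7: S(mul(Z, SZ))
  step 8: SZ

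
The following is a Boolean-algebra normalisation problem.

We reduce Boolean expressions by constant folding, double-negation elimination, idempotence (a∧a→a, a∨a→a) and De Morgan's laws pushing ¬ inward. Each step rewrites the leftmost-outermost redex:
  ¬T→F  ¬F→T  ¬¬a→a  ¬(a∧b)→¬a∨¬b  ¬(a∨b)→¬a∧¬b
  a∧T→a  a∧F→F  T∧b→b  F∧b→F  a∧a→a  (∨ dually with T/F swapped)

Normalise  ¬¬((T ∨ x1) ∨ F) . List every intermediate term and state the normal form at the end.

Answer: normal form = T  (in 3 steps)

Derivation:
  start: ¬¬((T ∨ x1) ∨ F)
  [1] (T ∨ x1) ∨ F
  [2] T ∨ x1
  [3] T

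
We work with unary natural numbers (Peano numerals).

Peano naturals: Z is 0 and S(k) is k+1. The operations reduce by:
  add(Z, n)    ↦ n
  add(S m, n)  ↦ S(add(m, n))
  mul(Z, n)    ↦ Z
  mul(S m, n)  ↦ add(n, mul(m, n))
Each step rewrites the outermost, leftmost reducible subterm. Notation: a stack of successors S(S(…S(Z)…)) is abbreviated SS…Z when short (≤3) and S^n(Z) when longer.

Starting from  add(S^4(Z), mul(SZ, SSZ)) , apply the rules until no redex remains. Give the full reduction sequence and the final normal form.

Answer: normal form = S^6(Z)  (in 10 steps)

Working:
  start: add(S^4(Z), mul(SZ, SSZ))
  [1] S(add(SSSZ, mul(SZ, SSZ)))
  [2] S(S(add(SSZ, mul(SZ, SSZ))))
  [3] S(S(S(add(SZ, mul(SZ, SSZ)))))
  [4] S(S(S(S(add(Z, mul(SZ, SSZ))))))
  [5] S(S(S(S(mul(SZ, SSZ)))))
  [6] S(S(S(S(add(SSZ, mul(Z, SSZ))))))
  [7] S(S(S(S(S(add(SZ, mul(Z, SSZ)))))))
  [8] S(S(S(S(S(S(add(Z, mul(Z, SSZ))))))))
  [9] S(S(S(S(S(S(mul(Z, SSZ)))))))
  [10] S^6(Z)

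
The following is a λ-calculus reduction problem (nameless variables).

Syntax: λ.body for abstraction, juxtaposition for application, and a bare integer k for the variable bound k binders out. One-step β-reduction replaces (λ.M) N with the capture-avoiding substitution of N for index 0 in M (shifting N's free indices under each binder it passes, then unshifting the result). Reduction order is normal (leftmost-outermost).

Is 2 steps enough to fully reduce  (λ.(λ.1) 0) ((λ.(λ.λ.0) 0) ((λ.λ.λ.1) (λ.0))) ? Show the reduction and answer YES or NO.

Answer: NO — after 2 steps the term is (λ.(λ.λ.0) 0) ((λ.λ.λ.1) (λ.0)), not yet normal

Reduction:
  start: (λ.(λ.1) 0) ((λ.(λ.λ.0) 0) ((λ.λ.λ.1) (λ.0)))
  step 1: (λ.(λ.(λ.λ.0) 0) ((λ.λ.λ.1) (λ.0))) ((λ.(λ.λ.0) 0) ((λ.λ.λ.1) (λ.0)))
  step 2: (λ.(λ.λ.0) 0) ((λ.λ.λ.1) (λ.0))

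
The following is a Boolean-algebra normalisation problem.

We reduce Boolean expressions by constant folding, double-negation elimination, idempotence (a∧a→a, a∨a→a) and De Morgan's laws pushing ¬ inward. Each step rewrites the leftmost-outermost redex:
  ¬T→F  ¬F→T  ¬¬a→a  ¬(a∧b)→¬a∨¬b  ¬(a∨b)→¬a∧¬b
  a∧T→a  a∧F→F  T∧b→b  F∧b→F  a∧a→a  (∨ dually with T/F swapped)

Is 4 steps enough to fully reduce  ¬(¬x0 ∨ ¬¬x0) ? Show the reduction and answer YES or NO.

Answer: YES — reaches normal form x0 ∧ ¬x0 in 3 ≤ 4 steps

Derivation:
  start: ¬(¬x0 ∨ ¬¬x0)
  →1  ¬¬x0 ∧ ¬¬¬x0
  →2  x0 ∧ ¬¬¬x0
  →3  x0 ∧ ¬x0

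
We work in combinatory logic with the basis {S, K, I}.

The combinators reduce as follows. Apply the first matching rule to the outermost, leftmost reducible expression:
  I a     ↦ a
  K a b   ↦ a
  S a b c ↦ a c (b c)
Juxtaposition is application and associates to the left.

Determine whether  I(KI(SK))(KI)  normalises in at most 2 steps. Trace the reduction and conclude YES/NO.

Answer: NO — after 2 steps the term is I(KI), not yet normal

Reduction:
  start: I(KI(SK))(KI)
  [1] KI(SK)(KI)
  [2] I(KI)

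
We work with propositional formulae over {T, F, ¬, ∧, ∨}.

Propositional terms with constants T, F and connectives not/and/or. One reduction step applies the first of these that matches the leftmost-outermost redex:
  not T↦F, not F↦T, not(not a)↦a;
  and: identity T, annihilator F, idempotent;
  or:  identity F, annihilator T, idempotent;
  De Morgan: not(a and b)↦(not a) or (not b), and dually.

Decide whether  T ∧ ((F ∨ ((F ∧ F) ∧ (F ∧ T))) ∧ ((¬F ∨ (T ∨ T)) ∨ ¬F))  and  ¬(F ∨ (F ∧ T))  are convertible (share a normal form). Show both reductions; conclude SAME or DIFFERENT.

Answer: DIFFERENT — A ⇓ F, B ⇓ T

Working:
Term A:
  start: T ∧ ((F ∨ ((F ∧ F) ∧ (F ∧ T))) ∧ ((¬F ∨ (T ∨ T)) ∨ ¬F))
  step 1: (F ∨ ((F ∧ F) ∧ (F ∧ T))) ∧ ((¬F ∨ (T ∨ T)) ∨ ¬F)
  step 2: ((F ∧ F) ∧ (F ∧ T)) ∧ ((¬F ∨ (T ∨ T)) ∨ ¬F)
  step 3: (F ∧ (F ∧ T)) ∧ ((¬F ∨ (T ∨ T)) ∨ ¬F)
  step 4: F ∧ ((¬F ∨ (T ∨ T)) ∨ ¬F)
  step 5: F

Term B:
  start: ¬(F ∨ (F ∧ T))
  step 1: ¬F ∧ ¬(F ∧ T)
  step 2: T ∧ ¬(F ∧ T)
  step 3: ¬(F ∧ T)
  step 4: ¬F ∨ ¬T
  step 5: T ∨ ¬T
  step 6: T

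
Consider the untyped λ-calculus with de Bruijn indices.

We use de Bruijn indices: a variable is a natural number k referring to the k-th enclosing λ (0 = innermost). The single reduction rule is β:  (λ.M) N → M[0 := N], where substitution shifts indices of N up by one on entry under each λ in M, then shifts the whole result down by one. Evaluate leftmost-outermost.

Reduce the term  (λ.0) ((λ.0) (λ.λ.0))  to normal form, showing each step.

  start: (λ.0) ((λ.0) (λ.λ.0))
  step 1: (λ.0) (λ.λ.0)
  step 2: λ.λ.0

Answer: normal form = λ.λ.0  (in 2 steps)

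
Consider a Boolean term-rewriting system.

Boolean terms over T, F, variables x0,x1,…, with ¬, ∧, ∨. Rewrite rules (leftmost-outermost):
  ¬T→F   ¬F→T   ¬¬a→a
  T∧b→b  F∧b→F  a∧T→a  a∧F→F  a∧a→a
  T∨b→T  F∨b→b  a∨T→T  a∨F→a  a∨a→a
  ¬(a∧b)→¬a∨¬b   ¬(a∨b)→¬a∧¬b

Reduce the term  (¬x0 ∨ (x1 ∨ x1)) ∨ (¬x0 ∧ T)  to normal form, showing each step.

Answer: normal form = (¬x0 ∨ x1) ∨ ¬x0  (in 2 steps)

Derivation:
  start: (¬x0 ∨ (x1 ∨ x1)) ∨ (¬x0 ∧ T)
  [1] (¬x0 ∨ x1) ∨ (¬x0 ∧ T)
  [2] (¬x0 ∨ x1) ∨ ¬x0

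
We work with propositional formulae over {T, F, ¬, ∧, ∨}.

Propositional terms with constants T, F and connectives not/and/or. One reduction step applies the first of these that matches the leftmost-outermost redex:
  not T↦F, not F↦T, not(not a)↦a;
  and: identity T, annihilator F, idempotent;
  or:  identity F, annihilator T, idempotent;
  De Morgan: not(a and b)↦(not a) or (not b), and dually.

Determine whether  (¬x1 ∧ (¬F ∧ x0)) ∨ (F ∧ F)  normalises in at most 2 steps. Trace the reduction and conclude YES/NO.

  start: (¬x1 ∧ (¬F ∧ x0)) ∨ (F ∧ F)
  →1  (¬x1 ∧ (T ∧ x0)) ∨ (F ∧ F)
  →2  (¬x1 ∧ x0) ∨ (F ∧ F)

Answer: NO — after 2 steps the term is (¬x1 ∧ x0) ∨ (F ∧ F), not yet normal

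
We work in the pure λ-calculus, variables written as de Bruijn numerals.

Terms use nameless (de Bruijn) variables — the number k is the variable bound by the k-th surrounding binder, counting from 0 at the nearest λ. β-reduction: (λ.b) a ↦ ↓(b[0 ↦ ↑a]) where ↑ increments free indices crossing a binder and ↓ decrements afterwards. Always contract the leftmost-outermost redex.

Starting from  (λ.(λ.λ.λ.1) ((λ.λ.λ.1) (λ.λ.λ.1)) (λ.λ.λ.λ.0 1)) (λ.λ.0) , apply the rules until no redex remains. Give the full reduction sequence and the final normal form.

Answer: normal form = λ.λ.λ.λ.λ.0 1  (in 3 steps)

Reduction:
  start: (λ.(λ.λ.λ.1) ((λ.λ.λ.1) (λ.λ.λ.1)) (λ.λ.λ.λ.0 1)) (λ.λ.0)
  step 1: (λ.λ.λ.1) ((λ.λ.λ.1) (λ.λ.λ.1)) (λ.λ.λ.λ.0 1)
  step 2: (λ.λ.1) (λ.λ.λ.λ.0 1)
  step 3: λ.λ.λ.λ.λ.0 1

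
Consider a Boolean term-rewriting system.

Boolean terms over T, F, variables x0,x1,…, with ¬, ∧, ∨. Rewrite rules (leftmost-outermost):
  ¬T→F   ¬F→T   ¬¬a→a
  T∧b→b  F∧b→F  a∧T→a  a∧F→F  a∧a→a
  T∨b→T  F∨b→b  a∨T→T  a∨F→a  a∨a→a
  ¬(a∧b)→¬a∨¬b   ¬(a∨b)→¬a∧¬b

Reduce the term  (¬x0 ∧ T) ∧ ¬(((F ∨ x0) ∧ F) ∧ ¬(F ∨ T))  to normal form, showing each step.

  start: (¬x0 ∧ T) ∧ ¬(((F ∨ x0) ∧ F) ∧ ¬(F ∨ T))
  →1  ¬x0 ∧ ¬(((F ∨ x0) ∧ F) ∧ ¬(F ∨ T))
  →2  ¬x0 ∧ (¬((F ∨ x0) ∧ F) ∨ ¬¬(F ∨ T))
  →3  ¬x0 ∧ ((¬(F ∨ x0) ∨ ¬F) ∨ ¬¬(F ∨ T))
  →4  ¬x0 ∧ (((¬F ∧ ¬x0) ∨ ¬F) ∨ ¬¬(F ∨ T))
  →5  ¬x0 ∧ (((T ∧ ¬x0) ∨ ¬F) ∨ ¬¬(F ∨ T))
  →6  ¬x0 ∧ ((¬x0 ∨ ¬F) ∨ ¬¬(F ∨ T))
  →7  ¬x0 ∧ ((¬x0 ∨ T) ∨ ¬¬(F ∨ T))
  →8  ¬x0 ∧ (T ∨ ¬¬(F ∨ T))
  →9  ¬x0 ∧ T
  →10  ¬x0

Answer: normal form = ¬x0  (in 10 steps)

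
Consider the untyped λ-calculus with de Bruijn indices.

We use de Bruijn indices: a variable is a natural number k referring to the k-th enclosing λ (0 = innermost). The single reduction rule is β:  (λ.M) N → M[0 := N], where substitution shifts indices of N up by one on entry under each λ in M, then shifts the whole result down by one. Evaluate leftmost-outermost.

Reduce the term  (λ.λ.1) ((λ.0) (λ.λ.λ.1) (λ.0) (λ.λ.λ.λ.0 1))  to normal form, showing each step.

  start: (λ.λ.1) ((λ.0) (λ.λ.λ.1) (λ.0) (λ.λ.λ.λ.0 1))
  step 1: λ.(λ.0) (λ.λ.λ.1) (λ.0) (λ.λ.λ.λ.0 1)
  step 2: λ.(λ.λ.λ.1) (λ.0) (λ.λ.λ.λ.0 1)
  step 3: λ.(λ.λ.1) (λ.λ.λ.λ.0 1)
  step 4: λ.λ.λ.λ.λ.λ.0 1

Answer: normal form = λ.λ.λ.λ.λ.λ.0 1  (in 4 steps)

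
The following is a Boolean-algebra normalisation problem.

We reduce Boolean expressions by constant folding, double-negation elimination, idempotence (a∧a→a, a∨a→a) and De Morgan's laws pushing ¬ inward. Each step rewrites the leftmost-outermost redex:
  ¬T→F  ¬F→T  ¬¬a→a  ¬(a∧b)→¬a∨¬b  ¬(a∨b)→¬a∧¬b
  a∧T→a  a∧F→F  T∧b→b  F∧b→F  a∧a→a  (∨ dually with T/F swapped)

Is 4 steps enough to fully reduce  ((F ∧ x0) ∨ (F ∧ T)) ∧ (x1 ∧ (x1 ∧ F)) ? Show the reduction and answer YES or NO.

  start: ((F ∧ x0) ∨ (F ∧ T)) ∧ (x1 ∧ (x1 ∧ F))
  →1  (F ∨ (F ∧ T)) ∧ (x1 ∧ (x1 ∧ F))
  →2  (F ∧ T) ∧ (x1 ∧ (x1 ∧ F))
  →3  F ∧ (x1 ∧ (x1 ∧ F))
  →4  F

Answer: YES — reaches normal form F in 4 ≤ 4 steps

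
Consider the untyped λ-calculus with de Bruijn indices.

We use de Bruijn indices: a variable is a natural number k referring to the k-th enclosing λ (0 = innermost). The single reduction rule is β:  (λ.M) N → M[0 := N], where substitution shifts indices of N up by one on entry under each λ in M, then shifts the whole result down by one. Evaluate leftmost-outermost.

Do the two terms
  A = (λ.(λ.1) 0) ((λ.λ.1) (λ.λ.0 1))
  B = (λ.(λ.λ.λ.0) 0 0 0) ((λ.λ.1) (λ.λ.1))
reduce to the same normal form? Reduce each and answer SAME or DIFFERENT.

Term A:
  start: (λ.(λ.1) 0) ((λ.λ.1) (λ.λ.0 1))
  →1  (λ.(λ.λ.1) (λ.λ.0 1)) ((λ.λ.1) (λ.λ.0 1))
  →2  (λ.λ.1) (λ.λ.0 1)
  →3  λ.λ.λ.0 1

Term B:
  start: (λ.(λ.λ.λ.0) 0 0 0) ((λ.λ.1) (λ.λ.1))
  →1  (λ.λ.λ.0) ((λ.λ.1) (λ.λ.1)) ((λ.λ.1) (λ.λ.1)) ((λ.λ.1) (λ.λ.1))
  →2  (λ.λ.0) ((λ.λ.1) (λ.λ.1)) ((λ.λ.1) (λ.λ.1))
  →3  (λ.0) ((λ.λ.1) (λ.λ.1))
  →4  (λ.λ.1) (λ.λ.1)
  →5  λ.λ.λ.1

Answer: DIFFERENT — A ⇓ λ.λ.λ.0 1, B ⇓ λ.λ.λ.1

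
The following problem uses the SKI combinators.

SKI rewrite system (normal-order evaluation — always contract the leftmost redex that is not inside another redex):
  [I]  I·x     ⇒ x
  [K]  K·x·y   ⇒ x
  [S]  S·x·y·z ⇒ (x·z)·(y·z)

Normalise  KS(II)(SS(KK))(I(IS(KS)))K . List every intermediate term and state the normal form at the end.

  start: KS(II)(SS(KK))(I(IS(KS)))K
  step 1: S(SS(KK))(I(IS(KS)))K
  step 2: SS(KK)K(I(IS(KS))K)
  step 3: SK(KKK)(I(IS(KS))K)
  step 4: K(I(IS(KS))K)(KKK(I(IS(KS))K))
  step 5: I(IS(KS))K
  step 6: IS(KS)K
  step 7: S(KS)K

Answer: normal form = S(KS)K  (in 7 steps)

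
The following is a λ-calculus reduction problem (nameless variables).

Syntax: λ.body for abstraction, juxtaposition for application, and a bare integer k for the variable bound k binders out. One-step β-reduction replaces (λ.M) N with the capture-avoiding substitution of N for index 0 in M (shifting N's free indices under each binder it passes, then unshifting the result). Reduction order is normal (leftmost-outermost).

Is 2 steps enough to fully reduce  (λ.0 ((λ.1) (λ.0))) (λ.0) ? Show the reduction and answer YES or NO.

Answer: NO — after 2 steps the term is (λ.λ.0) (λ.0), not yet normal

Reduction:
  start: (λ.0 ((λ.1) (λ.0))) (λ.0)
  →1  (λ.0) ((λ.λ.0) (λ.0))
  →2  (λ.λ.0) (λ.0)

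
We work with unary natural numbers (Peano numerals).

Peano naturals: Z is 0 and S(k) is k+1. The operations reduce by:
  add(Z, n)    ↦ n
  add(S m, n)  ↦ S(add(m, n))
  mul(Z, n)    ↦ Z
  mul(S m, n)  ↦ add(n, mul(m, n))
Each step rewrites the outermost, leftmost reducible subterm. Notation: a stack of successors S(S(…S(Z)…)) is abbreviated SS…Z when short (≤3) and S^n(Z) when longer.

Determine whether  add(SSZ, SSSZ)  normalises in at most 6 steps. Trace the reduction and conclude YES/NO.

Answer: YES — reaches normal form S^5(Z) in 3 ≤ 6 steps

Reduction:
  start: add(SSZ, SSSZ)
  →1  S(add(SZ, SSSZ))
  →2  S(S(add(Z, SSSZ)))
  →3  S^5(Z)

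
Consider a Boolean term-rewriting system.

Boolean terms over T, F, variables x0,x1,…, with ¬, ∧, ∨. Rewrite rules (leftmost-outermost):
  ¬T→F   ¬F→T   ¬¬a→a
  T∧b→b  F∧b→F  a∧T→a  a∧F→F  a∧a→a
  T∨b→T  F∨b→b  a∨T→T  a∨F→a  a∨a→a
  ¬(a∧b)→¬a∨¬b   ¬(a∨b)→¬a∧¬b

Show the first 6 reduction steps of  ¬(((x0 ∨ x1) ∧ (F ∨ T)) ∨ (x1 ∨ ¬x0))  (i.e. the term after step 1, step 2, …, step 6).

Answer: after 6 steps: ((¬x0 ∧ ¬x1) ∨ ¬T) ∧ ¬(x1 ∨ ¬x0)

Derivation:
  start: ¬(((x0 ∨ x1) ∧ (F ∨ T)) ∨ (x1 ∨ ¬x0))
  [1] ¬((x0 ∨ x1) ∧ (F ∨ T)) ∧ ¬(x1 ∨ ¬x0)
  [2] (¬(x0 ∨ x1) ∨ ¬(F ∨ T)) ∧ ¬(x1 ∨ ¬x0)
  [3] ((¬x0 ∧ ¬x1) ∨ ¬(F ∨ T)) ∧ ¬(x1 ∨ ¬x0)
  [4] ((¬x0 ∧ ¬x1) ∨ (¬F ∧ ¬T)) ∧ ¬(x1 ∨ ¬x0)
  [5] ((¬x0 ∧ ¬x1) ∨ (T ∧ ¬T)) ∧ ¬(x1 ∨ ¬x0)
  [6] ((¬x0 ∧ ¬x1) ∨ ¬T) ∧ ¬(x1 ∨ ¬x0)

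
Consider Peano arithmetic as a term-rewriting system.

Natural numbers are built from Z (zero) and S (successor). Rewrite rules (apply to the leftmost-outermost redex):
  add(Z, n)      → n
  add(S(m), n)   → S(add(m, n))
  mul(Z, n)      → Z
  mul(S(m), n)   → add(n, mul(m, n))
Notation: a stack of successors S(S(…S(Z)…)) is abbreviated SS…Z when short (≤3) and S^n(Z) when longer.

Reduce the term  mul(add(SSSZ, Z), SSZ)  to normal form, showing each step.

Answer: normal form = S^6(Z)  (in 17 steps)

Working:
  start: mul(add(SSSZ, Z), SSZ)
  [1] mul(S(add(SSZ, Z)), SSZ)
  [2] add(SSZ, mul(add(SSZ, Z), SSZ))
  [3] S(add(SZ, mul(add(SSZ, Z), SSZ)))
  [4] S(S(add(Z, mul(add(SSZ, Z), SSZ))))
  [5] S(S(mul(add(SSZ, Z), SSZ)))
  [6] S(S(mul(S(add(SZ, Z)), SSZ)))
  [7] S(S(add(SSZ, mul(add(SZ, Z), SSZ))))
  [8] S(S(S(add(SZ, mul(add(SZ, Z), SSZ)))))
  [9] S(S(S(S(add(Z, mul(add(SZ, Z), SSZ))))))
  [10] S(S(S(S(mul(add(SZ, Z), SSZ)))))
  [11] S(S(S(S(mul(S(add(Z, Z)), SSZ)))))
  [12] S(S(S(S(add(SSZ, mul(add(Z, Z), SSZ))))))
  [13] S(S(S(S(S(add(SZ, mul(add(Z, Z), SSZ)))))))
  [14] S(S(S(S(S(S(add(Z, mul(add(Z, Z), SSZ))))))))
  [15] S(S(S(S(S(S(mul(add(Z, Z), SSZ)))))))
  [16] S(S(S(S(S(S(mul(Z, SSZ)))))))
  [17] S^6(Z)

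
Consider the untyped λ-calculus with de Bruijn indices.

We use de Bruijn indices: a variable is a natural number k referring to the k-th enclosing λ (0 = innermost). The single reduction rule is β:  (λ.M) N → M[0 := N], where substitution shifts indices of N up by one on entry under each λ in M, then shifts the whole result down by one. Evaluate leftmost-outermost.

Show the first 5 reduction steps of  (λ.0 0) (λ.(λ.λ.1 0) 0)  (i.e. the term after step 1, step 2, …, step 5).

  start: (λ.0 0) (λ.(λ.λ.1 0) 0)
  →1  (λ.(λ.λ.1 0) 0) (λ.(λ.λ.1 0) 0)
  →2  (λ.λ.1 0) (λ.(λ.λ.1 0) 0)
  →3  λ.(λ.(λ.λ.1 0) 0) 0
  →4  λ.(λ.λ.1 0) 0
  →5  λ.λ.1 0

Answer: after 5 steps: λ.λ.1 0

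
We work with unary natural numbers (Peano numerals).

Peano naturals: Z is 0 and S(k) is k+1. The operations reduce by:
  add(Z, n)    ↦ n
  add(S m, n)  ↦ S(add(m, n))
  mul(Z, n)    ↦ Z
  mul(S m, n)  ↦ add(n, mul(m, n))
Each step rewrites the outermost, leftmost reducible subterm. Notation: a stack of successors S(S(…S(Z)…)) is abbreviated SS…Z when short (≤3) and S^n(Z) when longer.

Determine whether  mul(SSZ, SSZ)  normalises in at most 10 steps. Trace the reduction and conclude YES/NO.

Answer: YES — reaches normal form S^4(Z) in 9 ≤ 10 steps

Reduction:
  start: mul(SSZ, SSZ)
  [1] add(SSZ, mul(SZ, SSZ))
  [2] S(add(SZ, mul(SZ, SSZ)))
  [3] S(S(add(Z, mul(SZ, SSZ))))
  [4] S(S(mul(SZ, SSZ)))
  [5] S(S(add(SSZ, mul(Z, SSZ))))
  [6] S(S(S(add(SZ, mul(Z, SSZ)))))
  [7] S(S(S(S(add(Z, mul(Z, SSZ))))))
  [8] S(S(S(S(mul(Z, SSZ)))))
  [9] S^4(Z)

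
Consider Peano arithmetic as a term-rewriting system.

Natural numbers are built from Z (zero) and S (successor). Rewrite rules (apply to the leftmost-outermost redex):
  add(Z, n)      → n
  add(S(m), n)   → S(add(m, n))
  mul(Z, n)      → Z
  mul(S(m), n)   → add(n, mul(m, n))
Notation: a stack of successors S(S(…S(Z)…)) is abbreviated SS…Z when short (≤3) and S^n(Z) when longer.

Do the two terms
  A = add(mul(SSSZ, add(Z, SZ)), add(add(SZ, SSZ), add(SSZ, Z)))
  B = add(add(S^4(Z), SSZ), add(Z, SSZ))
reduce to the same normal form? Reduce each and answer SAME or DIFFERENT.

Answer: SAME — A ⇓ S^8(Z), B ⇓ S^8(Z)

Reduction:
Term A:
  start: add(mul(SSSZ, add(Z, SZ)), add(add(SZ, SSZ), add(SSZ, Z)))
  [1] add(add(add(Z, SZ), mul(SSZ, add(Z, SZ))), add(add(SZ, SSZ), add(SSZ, Z)))
  [2] add(add(SZ, mul(SSZ, add(Z, SZ))), add(add(SZ, SSZ), add(SSZ, Z)))
  [3] add(S(add(Z, mul(SSZ, add(Z, SZ)))), add(add(SZ, SSZ), add(SSZ, Z)))
  [4] S(add(add(Z, mul(SSZ, add(Z, SZ))), add(add(SZ, SSZ), add(SSZ, Z))))
  [5] S(add(mul(SSZ, add(Z, SZ)), add(add(SZ, SSZ), add(SSZ, Z))))
  [6] S(add(add(add(Z, SZ), mul(SZ, add(Z, SZ))), add(add(SZ, SSZ), add(SSZ, Z))))
  [7] S(add(add(SZ, mul(SZ, add(Z, SZ))), add(add(SZ, SSZ), add(SSZ, Z))))
  [8] S(add(S(add(Z, mul(SZ, add(Z, SZ)))), add(add(SZ, SSZ), add(SSZ, Z))))
  [9] S(S(add(add(Z, mul(SZ, add(Z, SZ))), add(add(SZ, SSZ), add(SSZ, Z)))))
  [10] S(S(add(mul(SZ, add(Z, SZ)), add(add(SZ, SSZ), add(SSZ, Z)))))
  [11] S(S(add(add(add(Z, SZ), mul(Z, add(Z, SZ))), add(add(SZ, SSZ), add(SSZ, Z)))))
  [12] S(S(add(add(SZ, mul(Z, add(Z, SZ))), add(add(SZ, SSZ), add(SSZ, Z)))))
  [13] S(S(add(S(add(Z, mul(Z, add(Z, SZ)))), add(add(SZ, SSZ), add(SSZ, Z)))))
  [14] S(S(S(add(add(Z, mul(Z, add(Z, SZ))), add(add(SZ, SSZ), add(SSZ, Z))))))
  [15] S(S(S(add(mul(Z, add(Z, SZ)), add(add(SZ, SSZ), add(SSZ, Z))))))
  [16] S(S(S(add(Z, add(add(SZ, SSZ), add(SSZ, Z))))))
  [17] S(S(S(add(add(SZ, SSZ), add(SSZ, Z)))))
  [18] S(S(S(add(S(add(Z, SSZ)), add(SSZ, Z)))))
  [19] S(S(S(S(add(add(Z, SSZ), add(SSZ, Z))))))
  [20] S(S(S(S(add(SSZ, add(SSZ, Z))))))
  [21] S(S(S(S(S(add(SZ, add(SSZ, Z)))))))
  [22] S(S(S(S(S(S(add(Z, add(SSZ, Z))))))))
  [23] S(S(S(S(S(S(add(SSZ, Z)))))))
  [24] S(S(S(S(S(S(S(add(SZ, Z))))))))
  [25] S(S(S(S(S(S(S(S(add(Z, Z)))))))))
  [26] S^8(Z)

Term B:
  start: add(add(S^4(Z), SSZ), add(Z, SSZ))
  [1] add(S(add(SSSZ, SSZ)), add(Z, SSZ))
  [2] S(add(add(SSSZ, SSZ), add(Z, SSZ)))
  [3] S(add(S(add(SSZ, SSZ)), add(Z, SSZ)))
  [4] S(S(add(add(SSZ, SSZ), add(Z, SSZ))))
  [5] S(S(add(S(add(SZ, SSZ)), add(Z, SSZ))))
  [6] S(S(S(add(add(SZ, SSZ), add(Z, SSZ)))))
  [7] S(S(S(add(S(add(Z, SSZ)), add(Z, SSZ)))))
  [8] S(S(S(S(add(add(Z, SSZ), add(Z, SSZ))))))
  [9] S(S(S(S(add(SSZ, add(Z, SSZ))))))
  [10] S(S(S(S(S(add(SZ, add(Z, SSZ)))))))
  [11] S(S(S(S(S(S(add(Z, add(Z, SSZ))))))))
  [12] S(S(S(S(S(S(add(Z, SSZ)))))))
  [13] S^8(Z)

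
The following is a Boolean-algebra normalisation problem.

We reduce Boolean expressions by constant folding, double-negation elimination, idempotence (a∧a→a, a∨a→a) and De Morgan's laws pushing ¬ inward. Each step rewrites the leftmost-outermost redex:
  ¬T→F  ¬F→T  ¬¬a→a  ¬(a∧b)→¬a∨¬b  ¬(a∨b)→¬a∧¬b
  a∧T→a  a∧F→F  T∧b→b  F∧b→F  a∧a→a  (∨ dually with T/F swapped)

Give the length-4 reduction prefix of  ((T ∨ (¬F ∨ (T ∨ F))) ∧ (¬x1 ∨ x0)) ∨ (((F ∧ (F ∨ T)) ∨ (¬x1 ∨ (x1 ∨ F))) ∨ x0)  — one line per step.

Answer: after 4 steps: (¬x1 ∨ x0) ∨ ((¬x1 ∨ (x1 ∨ F)) ∨ x0)

Reduction:
  start: ((T ∨ (¬F ∨ (T ∨ F))) ∧ (¬x1 ∨ x0)) ∨ (((F ∧ (F ∨ T)) ∨ (¬x1 ∨ (x1 ∨ F))) ∨ x0)
  →1  (T ∧ (¬x1 ∨ x0)) ∨ (((F ∧ (F ∨ T)) ∨ (¬x1 ∨ (x1 ∨ F))) ∨ x0)
  →2  (¬x1 ∨ x0) ∨ (((F ∧ (F ∨ T)) ∨ (¬x1 ∨ (x1 ∨ F))) ∨ x0)
  →3  (¬x1 ∨ x0) ∨ ((F ∨ (¬x1 ∨ (x1 ∨ F))) ∨ x0)
  →4  (¬x1 ∨ x0) ∨ ((¬x1 ∨ (x1 ∨ F)) ∨ x0)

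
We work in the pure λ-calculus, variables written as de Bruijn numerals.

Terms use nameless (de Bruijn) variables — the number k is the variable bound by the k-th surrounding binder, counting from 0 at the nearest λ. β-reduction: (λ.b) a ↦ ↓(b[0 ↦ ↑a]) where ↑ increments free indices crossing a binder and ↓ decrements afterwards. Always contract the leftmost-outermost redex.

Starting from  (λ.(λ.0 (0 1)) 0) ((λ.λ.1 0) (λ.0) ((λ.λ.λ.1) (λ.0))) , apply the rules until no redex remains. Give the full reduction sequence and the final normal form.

Answer: normal form = λ.λ.λ.λ.1  (in 16 steps)

Reduction:
  start: (λ.(λ.0 (0 1)) 0) ((λ.λ.1 0) (λ.0) ((λ.λ.λ.1) (λ.0)))
  →1  (λ.0 (0 ((λ.λ.1 0) (λ.0) ((λ.λ.λ.1) (λ.0))))) ((λ.λ.1 0) (λ.0) ((λ.λ.λ.1) (λ.0)))
  →2  (λ.λ.1 0) (λ.0) ((λ.λ.λ.1) (λ.0)) ((λ.λ.1 0) (λ.0) ((λ.λ.λ.1) (λ.0)) ((λ.λ.1 0) (λ.0) ((λ.λ.λ.1) (λ.0))))
  →3  (λ.(λ.0) 0) ((λ.λ.λ.1) (λ.0)) ((λ.λ.1 0) (λ.0) ((λ.λ.λ.1) (λ.0)) ((λ.λ.1 0) (λ.0) ((λ.λ.λ.1) (λ.0))))
  →4  (λ.0) ((λ.λ.λ.1) (λ.0)) ((λ.λ.1 0) (λ.0) ((λ.λ.λ.1) (λ.0)) ((λ.λ.1 0) (λ.0) ((λ.λ.λ.1) (λ.0))))
  →5  (λ.λ.λ.1) (λ.0) ((λ.λ.1 0) (λ.0) ((λ.λ.λ.1) (λ.0)) ((λ.λ.1 0) (λ.0) ((λ.λ.λ.1) (λ.0))))
  →6  (λ.λ.1) ((λ.λ.1 0) (λ.0) ((λ.λ.λ.1) (λ.0)) ((λ.λ.1 0) (λ.0) ((λ.λ.λ.1) (λ.0))))
  →7  λ.(λ.λ.1 0) (λ.0) ((λ.λ.λ.1) (λ.0)) ((λ.λ.1 0) (λ.0) ((λ.λ.λ.1) (λ.0)))
  →8  λ.(λ.(λ.0) 0) ((λ.λ.λ.1) (λ.0)) ((λ.λ.1 0) (λ.0) ((λ.λ.λ.1) (λ.0)))
  →9  λ.(λ.0) ((λ.λ.λ.1) (λ.0)) ((λ.λ.1 0) (λ.0) ((λ.λ.λ.1) (λ.0)))
  →10  λ.(λ.λ.λ.1) (λ.0) ((λ.λ.1 0) (λ.0) ((λ.λ.λ.1) (λ.0)))
  →11  λ.(λ.λ.1) ((λ.λ.1 0) (λ.0) ((λ.λ.λ.1) (λ.0)))
  →12  λ.λ.(λ.λ.1 0) (λ.0) ((λ.λ.λ.1) (λ.0))
  →13  λ.λ.(λ.(λ.0) 0) ((λ.λ.λ.1) (λ.0))
  →14  λ.λ.(λ.0) ((λ.λ.λ.1) (λ.0))
  →15  λ.λ.(λ.λ.λ.1) (λ.0)
  →16  λ.λ.λ.λ.1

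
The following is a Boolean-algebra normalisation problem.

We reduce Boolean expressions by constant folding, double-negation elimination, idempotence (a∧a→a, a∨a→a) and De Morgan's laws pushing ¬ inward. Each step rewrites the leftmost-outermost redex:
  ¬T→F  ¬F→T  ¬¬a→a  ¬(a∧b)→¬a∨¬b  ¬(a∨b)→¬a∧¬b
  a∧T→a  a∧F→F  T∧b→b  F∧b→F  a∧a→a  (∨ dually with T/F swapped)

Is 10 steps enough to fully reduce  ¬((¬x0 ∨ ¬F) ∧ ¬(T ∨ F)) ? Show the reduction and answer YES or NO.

Answer: YES — reaches normal form T in 8 ≤ 10 steps

Reduction:
  start: ¬((¬x0 ∨ ¬F) ∧ ¬(T ∨ F))
  [1] ¬(¬x0 ∨ ¬F) ∨ ¬¬(T ∨ F)
  [2] (¬¬x0 ∧ ¬¬F) ∨ ¬¬(T ∨ F)
  [3] (x0 ∧ ¬¬F) ∨ ¬¬(T ∨ F)
  [4] (x0 ∧ F) ∨ ¬¬(T ∨ F)
  [5] F ∨ ¬¬(T ∨ F)
  [6] ¬¬(T ∨ F)
  [7] T ∨ F
  [8] T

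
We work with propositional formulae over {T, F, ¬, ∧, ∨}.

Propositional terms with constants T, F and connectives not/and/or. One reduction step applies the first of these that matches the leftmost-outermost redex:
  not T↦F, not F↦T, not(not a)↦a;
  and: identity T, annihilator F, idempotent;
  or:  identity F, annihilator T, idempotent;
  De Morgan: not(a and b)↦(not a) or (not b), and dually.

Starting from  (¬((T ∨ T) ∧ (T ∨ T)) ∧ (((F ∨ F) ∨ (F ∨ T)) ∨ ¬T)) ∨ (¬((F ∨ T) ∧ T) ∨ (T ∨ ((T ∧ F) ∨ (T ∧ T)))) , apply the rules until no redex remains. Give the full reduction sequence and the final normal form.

  start: (¬((T ∨ T) ∧ (T ∨ T)) ∧ (((F ∨ F) ∨ (F ∨ T)) ∨ ¬T)) ∨ (¬((F ∨ T) ∧ T) ∨ (T ∨ ((T ∧ F) ∨ (T ∧ T))))
  step 1: ((¬(T ∨ T) ∨ ¬(T ∨ T)) ∧ (((F ∨ F) ∨ (F ∨ T)) ∨ ¬T)) ∨ (¬((F ∨ T) ∧ T) ∨ (T ∨ ((T ∧ F) ∨ (T ∧ T))))
  step 2: (¬(T ∨ T) ∧ (((F ∨ F) ∨ (F ∨ T)) ∨ ¬T)) ∨ (¬((F ∨ T) ∧ T) ∨ (T ∨ ((T ∧ F) ∨ (T ∧ T))))
  step 3: ((¬T ∧ ¬T) ∧ (((F ∨ F) ∨ (F ∨ T)) ∨ ¬T)) ∨ (¬((F ∨ T) ∧ T) ∨ (T ∨ ((T ∧ F) ∨ (T ∧ T))))
  step 4: (¬T ∧ (((F ∨ F) ∨ (F ∨ T)) ∨ ¬T)) ∨ (¬((F ∨ T) ∧ T) ∨ (T ∨ ((T ∧ F) ∨ (T ∧ T))))
  step 5: (F ∧ (((F ∨ F) ∨ (F ∨ T)) ∨ ¬T)) ∨ (¬((F ∨ T) ∧ T) ∨ (T ∨ ((T ∧ F) ∨ (T ∧ T))))
  step 6: F ∨ (¬((F ∨ T) ∧ T) ∨ (T ∨ ((T ∧ F) ∨ (T ∧ T))))
  step 7: ¬((F ∨ T) ∧ T) ∨ (T ∨ ((T ∧ F) ∨ (T ∧ T)))
  step 8: (¬(F ∨ T) ∨ ¬T) ∨ (T ∨ ((T ∧ F) ∨ (T ∧ T)))
  step 9: ((¬F ∧ ¬T) ∨ ¬T) ∨ (T ∨ ((T ∧ F) ∨ (T ∧ T)))
  step 10: ((T ∧ ¬T) ∨ ¬T) ∨ (T ∨ ((T ∧ F) ∨ (T ∧ T)))
  step 11: (¬T ∨ ¬T) ∨ (T ∨ ((T ∧ F) ∨ (T ∧ T)))
  step 12: ¬T ∨ (T ∨ ((T ∧ F) ∨ (T ∧ T)))
  step 13: F ∨ (T ∨ ((T ∧ F) ∨ (T ∧ T)))
  step 14: T ∨ ((T ∧ F) ∨ (T ∧ T))
  step 15: T

Answer: normal form = T  (in 15 steps)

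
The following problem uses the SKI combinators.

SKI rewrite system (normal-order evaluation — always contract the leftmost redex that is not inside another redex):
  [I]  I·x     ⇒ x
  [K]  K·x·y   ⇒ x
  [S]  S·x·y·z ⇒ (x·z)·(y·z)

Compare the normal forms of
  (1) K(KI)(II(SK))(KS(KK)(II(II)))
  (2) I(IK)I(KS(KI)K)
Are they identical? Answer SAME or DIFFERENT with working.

Answer: SAME — A ⇓ I, B ⇓ I

Reduction:
Term A:
  start: K(KI)(II(SK))(KS(KK)(II(II)))
  →1  KI(KS(KK)(II(II)))
  →2  I

Term B:
  start: I(IK)I(KS(KI)K)
  →1  IKI(KS(KI)K)
  →2  KI(KS(KI)K)
  →3  I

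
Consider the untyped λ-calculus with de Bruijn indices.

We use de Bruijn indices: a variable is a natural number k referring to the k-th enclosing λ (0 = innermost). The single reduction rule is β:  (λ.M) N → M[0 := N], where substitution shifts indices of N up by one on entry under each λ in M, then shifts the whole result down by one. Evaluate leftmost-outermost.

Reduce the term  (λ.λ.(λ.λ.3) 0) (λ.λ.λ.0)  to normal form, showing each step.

Answer: normal form = λ.λ.λ.λ.λ.0  (in 2 steps)

Derivation:
  start: (λ.λ.(λ.λ.3) 0) (λ.λ.λ.0)
  →1  λ.(λ.λ.λ.λ.λ.0) 0
  →2  λ.λ.λ.λ.λ.0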